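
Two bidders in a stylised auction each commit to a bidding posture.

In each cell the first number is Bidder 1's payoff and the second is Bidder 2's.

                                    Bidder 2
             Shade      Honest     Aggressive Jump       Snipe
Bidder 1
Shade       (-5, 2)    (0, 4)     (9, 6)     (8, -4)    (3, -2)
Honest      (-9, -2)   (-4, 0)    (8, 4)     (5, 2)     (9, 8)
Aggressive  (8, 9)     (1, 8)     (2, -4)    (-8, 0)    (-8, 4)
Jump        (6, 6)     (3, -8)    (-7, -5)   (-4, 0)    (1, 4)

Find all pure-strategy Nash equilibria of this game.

Pure-strategy Nash equilibria: (Shade, Aggressive), (Honest, Snipe), (Aggressive, Shade)

Check each profile: it is a Nash equilibrium iff no player can strictly gain by switching unilaterally.
(Shade, Shade): Bidder 1 can switch to Aggressive (-5 → 8). Not NE.
(Shade, Honest): Bidder 1 can switch to Aggressive (0 → 1). Not NE.
(Shade, Aggressive): Bidder 1 gets 9, best alternative 8; Bidder 2 gets 6, best alternative 4. No profitable deviation — NE.
(Shade, Jump): Bidder 2 can switch to Shade (-4 → 2). Not NE.
(Shade, Snipe): Bidder 1 can switch to Honest (3 → 9). Not NE.
(Honest, Shade): Bidder 1 can switch to Shade (-9 → -5). Not NE.
(Honest, Honest): Bidder 1 can switch to Shade (-4 → 0). Not NE.
(Honest, Aggressive): Bidder 1 can switch to Shade (8 → 9). Not NE.
(Honest, Jump): Bidder 1 can switch to Shade (5 → 8). Not NE.
(Honest, Snipe): Bidder 1 gets 9, best alternative 3; Bidder 2 gets 8, best alternative 4. No profitable deviation — NE.
(Aggressive, Shade): Bidder 1 gets 8, best alternative 6; Bidder 2 gets 9, best alternative 8. No profitable deviation — NE.
(Aggressive, Honest): Bidder 1 can switch to Jump (1 → 3). Not NE.
(Aggressive, Aggressive): Bidder 1 can switch to Shade (2 → 9). Not NE.
(The remaining 7 profiles each have a profitable deviation by the same check.)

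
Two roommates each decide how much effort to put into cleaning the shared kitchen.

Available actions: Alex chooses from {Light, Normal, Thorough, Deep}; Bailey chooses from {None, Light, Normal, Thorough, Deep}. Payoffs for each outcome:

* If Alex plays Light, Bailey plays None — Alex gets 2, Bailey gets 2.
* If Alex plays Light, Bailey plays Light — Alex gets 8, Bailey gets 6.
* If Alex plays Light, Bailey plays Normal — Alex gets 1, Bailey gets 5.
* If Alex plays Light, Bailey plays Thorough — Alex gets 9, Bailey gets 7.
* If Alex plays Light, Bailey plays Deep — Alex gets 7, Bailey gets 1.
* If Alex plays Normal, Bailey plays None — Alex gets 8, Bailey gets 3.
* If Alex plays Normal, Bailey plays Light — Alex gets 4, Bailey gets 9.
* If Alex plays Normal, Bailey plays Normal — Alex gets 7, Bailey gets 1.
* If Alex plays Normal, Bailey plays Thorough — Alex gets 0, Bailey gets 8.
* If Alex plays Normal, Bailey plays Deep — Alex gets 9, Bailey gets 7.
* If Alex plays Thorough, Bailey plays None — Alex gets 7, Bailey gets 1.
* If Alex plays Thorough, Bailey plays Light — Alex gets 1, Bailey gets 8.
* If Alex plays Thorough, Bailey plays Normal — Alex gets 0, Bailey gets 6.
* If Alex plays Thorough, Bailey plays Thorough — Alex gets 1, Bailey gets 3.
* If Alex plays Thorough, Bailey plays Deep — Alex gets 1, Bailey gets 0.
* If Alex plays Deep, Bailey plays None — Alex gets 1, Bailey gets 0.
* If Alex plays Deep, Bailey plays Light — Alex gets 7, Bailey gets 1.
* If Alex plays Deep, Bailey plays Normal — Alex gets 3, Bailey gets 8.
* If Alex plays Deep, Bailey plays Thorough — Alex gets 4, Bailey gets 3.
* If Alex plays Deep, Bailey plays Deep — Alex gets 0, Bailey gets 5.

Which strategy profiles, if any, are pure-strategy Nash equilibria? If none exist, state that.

Alex against None: payoffs 2, 8, 7, 1 → best response Normal.
Alex against Light: payoffs 8, 4, 1, 7 → best response Light.
Alex against Normal: payoffs 1, 7, 0, 3 → best response Normal.
Alex against Thorough: payoffs 9, 0, 1, 4 → best response Light.
Alex against Deep: payoffs 7, 9, 1, 0 → best response Normal.
Bailey against Light: payoffs 2, 6, 5, 7, 1 → best response Thorough.
Bailey against Normal: payoffs 3, 9, 1, 8, 7 → best response Light.
Bailey against Thorough: payoffs 1, 8, 6, 3, 0 → best response Light.
Bailey against Deep: payoffs 0, 1, 8, 3, 5 → best response Normal.
Mutual best responses: (Light, Thorough).

Pure NE: (Light, Thorough)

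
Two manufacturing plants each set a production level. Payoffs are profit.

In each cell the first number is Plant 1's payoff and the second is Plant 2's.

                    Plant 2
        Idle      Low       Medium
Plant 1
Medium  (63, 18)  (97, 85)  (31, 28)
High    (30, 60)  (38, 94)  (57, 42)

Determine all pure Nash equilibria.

The unique pure-strategy Nash equilibrium is (Medium, Low).

Plant 1 against Idle: payoffs 63, 30 → best response Medium.
Plant 1 against Low: payoffs 97, 38 → best response Medium.
Plant 1 against Medium: payoffs 31, 57 → best response High.
Plant 2 against Medium: payoffs 18, 85, 28 → best response Low.
Plant 2 against High: payoffs 60, 94, 42 → best response Low.
Mutual best responses: (Medium, Low).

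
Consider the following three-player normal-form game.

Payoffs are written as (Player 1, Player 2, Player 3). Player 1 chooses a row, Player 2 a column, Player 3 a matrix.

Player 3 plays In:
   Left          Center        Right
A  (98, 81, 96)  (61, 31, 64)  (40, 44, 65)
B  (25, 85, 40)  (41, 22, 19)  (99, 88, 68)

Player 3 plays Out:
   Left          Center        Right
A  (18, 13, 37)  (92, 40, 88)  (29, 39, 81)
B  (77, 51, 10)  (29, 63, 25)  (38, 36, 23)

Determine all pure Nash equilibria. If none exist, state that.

The pure Nash equilibria are (A, Left, In) and (A, Center, Out) and (B, Right, In).

(A, Left, In): Player 1 gets 98, best alternative 25; Player 2 gets 81, best alternative 44; Player 3 gets 96, best alternative 37. No profitable deviation — NE.
(A, Left, Out): Player 1 can switch to B (18 → 77). Not NE.
(A, Center, In): Player 2 can switch to Left (31 → 81). Not NE.
(A, Center, Out): Player 1 gets 92, best alternative 29; Player 2 gets 40, best alternative 39; Player 3 gets 88, best alternative 64. No profitable deviation — NE.
(A, Right, In): Player 1 can switch to B (40 → 99). Not NE.
(A, Right, Out): Player 1 can switch to B (29 → 38). Not NE.
(B, Left, In): Player 1 can switch to A (25 → 98). Not NE.
(B, Left, Out): Player 2 can switch to Center (51 → 63). Not NE.
(B, Center, In): Player 1 can switch to A (41 → 61). Not NE.
(B, Center, Out): Player 1 can switch to A (29 → 92). Not NE.
(B, Right, In): Player 1 gets 99, best alternative 40; Player 2 gets 88, best alternative 85; Player 3 gets 68, best alternative 23. No profitable deviation — NE.
(B, Right, Out): Player 2 can switch to Left (36 → 51). Not NE.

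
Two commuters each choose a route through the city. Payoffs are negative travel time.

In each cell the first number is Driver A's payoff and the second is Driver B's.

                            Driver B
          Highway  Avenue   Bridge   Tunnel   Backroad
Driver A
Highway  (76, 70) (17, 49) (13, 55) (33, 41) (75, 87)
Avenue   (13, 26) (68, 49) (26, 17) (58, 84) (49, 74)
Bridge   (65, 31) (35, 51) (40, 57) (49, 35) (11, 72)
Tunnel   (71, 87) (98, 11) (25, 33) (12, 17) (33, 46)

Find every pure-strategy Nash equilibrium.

For each strategy profile, look for a profitable unilateral deviation.
(Highway, Highway): Driver B can switch to Backroad (70 → 87). Not NE.
(Highway, Avenue): Driver A can switch to Avenue (17 → 68). Not NE.
(Highway, Bridge): Driver A can switch to Avenue (13 → 26). Not NE.
(Highway, Tunnel): Driver A can switch to Avenue (33 → 58). Not NE.
(Highway, Backroad): Driver A gets 75, best alternative 49; Driver B gets 87, best alternative 70. No profitable deviation — NE.
(Avenue, Highway): Driver A can switch to Highway (13 → 76). Not NE.
(Avenue, Avenue): Driver A can switch to Tunnel (68 → 98). Not NE.
(Avenue, Tunnel): Driver A gets 58, best alternative 49; Driver B gets 84, best alternative 74. No profitable deviation — NE.
(The remaining 12 profiles each have a profitable deviation by the same check.)

(Highway, Backroad), (Avenue, Tunnel)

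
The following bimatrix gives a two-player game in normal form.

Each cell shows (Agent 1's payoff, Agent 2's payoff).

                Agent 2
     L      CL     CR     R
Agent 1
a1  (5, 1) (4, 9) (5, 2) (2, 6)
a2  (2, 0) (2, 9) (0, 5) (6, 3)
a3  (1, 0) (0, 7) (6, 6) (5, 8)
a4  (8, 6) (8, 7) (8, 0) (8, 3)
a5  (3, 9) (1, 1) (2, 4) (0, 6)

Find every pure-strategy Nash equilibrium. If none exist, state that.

For each strategy profile, look for a profitable unilateral deviation.
(a1, L): Agent 1 can switch to a4 (5 → 8). Not NE.
(a1, CL): Agent 1 can switch to a4 (4 → 8). Not NE.
(a1, CR): Agent 1 can switch to a3 (5 → 6). Not NE.
(a1, R): Agent 1 can switch to a2 (2 → 6). Not NE.
(a2, L): Agent 1 can switch to a1 (2 → 5). Not NE.
(a2, CL): Agent 1 can switch to a1 (2 → 4). Not NE.
(a2, CR): Agent 1 can switch to a1 (0 → 5). Not NE.
(a2, R): Agent 1 can switch to a4 (6 → 8). Not NE.
(a3, L): Agent 1 can switch to a1 (1 → 5). Not NE.
(a3, CL): Agent 1 can switch to a1 (0 → 4). Not NE.
(a4, CL): Agent 1 gets 8, best alternative 4; Agent 2 gets 7, best alternative 6. No profitable deviation — NE.
(The remaining 9 profiles each have a profitable deviation by the same check.)

(a4, CL)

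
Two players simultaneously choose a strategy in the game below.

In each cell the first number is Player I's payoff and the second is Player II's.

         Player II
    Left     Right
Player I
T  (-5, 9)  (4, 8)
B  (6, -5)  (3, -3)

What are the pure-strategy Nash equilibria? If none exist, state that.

none

Player I against Left: payoffs -5, 6 → best response B.
Player I against Right: payoffs 4, 3 → best response T.
Player II against T: payoffs 9, 8 → best response Left.
Player II against B: payoffs -5, -3 → best response Right.
No profile is a mutual best response for all players.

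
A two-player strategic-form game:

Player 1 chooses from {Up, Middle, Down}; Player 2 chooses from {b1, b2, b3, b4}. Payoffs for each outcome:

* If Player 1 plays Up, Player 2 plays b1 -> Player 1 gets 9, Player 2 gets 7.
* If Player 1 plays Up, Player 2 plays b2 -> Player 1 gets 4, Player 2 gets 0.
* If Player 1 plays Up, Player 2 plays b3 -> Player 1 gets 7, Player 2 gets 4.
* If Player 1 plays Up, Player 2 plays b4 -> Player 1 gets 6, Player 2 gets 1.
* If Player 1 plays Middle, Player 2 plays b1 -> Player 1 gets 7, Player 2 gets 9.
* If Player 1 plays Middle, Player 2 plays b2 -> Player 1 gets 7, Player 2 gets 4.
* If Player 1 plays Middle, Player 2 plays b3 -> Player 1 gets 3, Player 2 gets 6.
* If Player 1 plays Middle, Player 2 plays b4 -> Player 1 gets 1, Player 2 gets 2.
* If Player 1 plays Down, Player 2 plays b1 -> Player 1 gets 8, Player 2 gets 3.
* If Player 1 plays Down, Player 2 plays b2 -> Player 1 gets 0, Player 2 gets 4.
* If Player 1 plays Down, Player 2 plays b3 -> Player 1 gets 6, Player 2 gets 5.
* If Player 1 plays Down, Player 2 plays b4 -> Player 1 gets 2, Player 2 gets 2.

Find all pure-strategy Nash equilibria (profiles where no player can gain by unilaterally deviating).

Player 1 against b1: payoffs 9, 7, 8 → best response Up.
Player 1 against b2: payoffs 4, 7, 0 → best response Middle.
Player 1 against b3: payoffs 7, 3, 6 → best response Up.
Player 1 against b4: payoffs 6, 1, 2 → best response Up.
Player 2 against Up: payoffs 7, 0, 4, 1 → best response b1.
Player 2 against Middle: payoffs 9, 4, 6, 2 → best response b1.
Player 2 against Down: payoffs 3, 4, 5, 2 → best response b3.
Mutual best responses: (Up, b1).

(Up, b1)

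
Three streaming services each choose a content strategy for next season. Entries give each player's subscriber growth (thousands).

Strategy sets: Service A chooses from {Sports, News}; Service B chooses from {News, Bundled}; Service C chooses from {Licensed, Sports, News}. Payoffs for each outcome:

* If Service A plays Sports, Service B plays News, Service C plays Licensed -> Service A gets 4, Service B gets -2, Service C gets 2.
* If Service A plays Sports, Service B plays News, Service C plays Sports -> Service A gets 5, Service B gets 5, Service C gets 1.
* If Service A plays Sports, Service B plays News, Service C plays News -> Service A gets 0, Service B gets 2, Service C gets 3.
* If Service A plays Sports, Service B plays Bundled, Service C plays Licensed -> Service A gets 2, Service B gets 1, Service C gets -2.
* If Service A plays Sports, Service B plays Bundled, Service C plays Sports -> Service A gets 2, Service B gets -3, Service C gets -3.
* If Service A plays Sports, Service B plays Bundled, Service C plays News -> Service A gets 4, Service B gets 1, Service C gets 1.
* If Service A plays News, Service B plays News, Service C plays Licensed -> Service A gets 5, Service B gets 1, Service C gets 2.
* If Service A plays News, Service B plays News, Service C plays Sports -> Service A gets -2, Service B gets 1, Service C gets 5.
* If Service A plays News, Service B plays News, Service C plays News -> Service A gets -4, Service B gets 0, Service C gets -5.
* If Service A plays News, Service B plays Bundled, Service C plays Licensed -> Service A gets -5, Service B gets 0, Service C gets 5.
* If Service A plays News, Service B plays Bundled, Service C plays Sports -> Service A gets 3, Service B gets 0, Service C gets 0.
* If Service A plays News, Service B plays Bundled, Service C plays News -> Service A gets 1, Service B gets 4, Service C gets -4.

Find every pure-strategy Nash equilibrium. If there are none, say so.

The unique pure-strategy Nash equilibrium is (Sports, News, News).

Service A against (News, Licensed): payoffs 4, 5 → best response News.
Service A against (News, Sports): payoffs 5, -2 → best response Sports.
Service A against (News, News): payoffs 0, -4 → best response Sports.
Service A against (Bundled, Licensed): payoffs 2, -5 → best response Sports.
Service A against (Bundled, Sports): payoffs 2, 3 → best response News.
Service A against (Bundled, News): payoffs 4, 1 → best response Sports.
Service B against (Sports, Licensed): payoffs -2, 1 → best response Bundled.
Service B against (Sports, Sports): payoffs 5, -3 → best response News.
Service B against (Sports, News): payoffs 2, 1 → best response News.
Service B against (News, Licensed): payoffs 1, 0 → best response News.
Service B against (News, Sports): payoffs 1, 0 → best response News.
Service B against (News, News): payoffs 0, 4 → best response Bundled.
Service C against (Sports, News): payoffs 2, 1, 3 → best response News.
Service C against (Sports, Bundled): payoffs -2, -3, 1 → best response News.
Service C against (News, News): payoffs 2, 5, -5 → best response Sports.
Service C against (News, Bundled): payoffs 5, 0, -4 → best response Licensed.
Mutual best responses: (Sports, News, News).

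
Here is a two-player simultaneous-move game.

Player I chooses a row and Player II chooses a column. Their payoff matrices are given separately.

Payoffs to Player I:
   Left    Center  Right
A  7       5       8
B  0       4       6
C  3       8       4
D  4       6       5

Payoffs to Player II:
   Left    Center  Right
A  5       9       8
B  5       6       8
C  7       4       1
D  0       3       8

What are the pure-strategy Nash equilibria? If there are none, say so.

This game has no pure Nash equilibrium.

Player I against Left: payoffs 7, 0, 3, 4 → best response A.
Player I against Center: payoffs 5, 4, 8, 6 → best response C.
Player I against Right: payoffs 8, 6, 4, 5 → best response A.
Player II against A: payoffs 5, 9, 8 → best response Center.
Player II against B: payoffs 5, 6, 8 → best response Right.
Player II against C: payoffs 7, 4, 1 → best response Left.
Player II against D: payoffs 0, 3, 8 → best response Right.
No profile is a mutual best response for all players.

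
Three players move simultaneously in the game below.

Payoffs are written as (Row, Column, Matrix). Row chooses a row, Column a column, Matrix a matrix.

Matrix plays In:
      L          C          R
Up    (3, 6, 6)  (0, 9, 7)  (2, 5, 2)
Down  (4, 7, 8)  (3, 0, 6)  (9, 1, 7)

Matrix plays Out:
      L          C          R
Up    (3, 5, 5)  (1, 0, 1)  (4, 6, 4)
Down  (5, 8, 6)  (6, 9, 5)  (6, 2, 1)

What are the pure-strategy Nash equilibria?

(Down, L, In)

Row against (L, In): payoffs 3, 4 → best response Down.
Row against (L, Out): payoffs 3, 5 → best response Down.
Row against (C, In): payoffs 0, 3 → best response Down.
Row against (C, Out): payoffs 1, 6 → best response Down.
Row against (R, In): payoffs 2, 9 → best response Down.
Row against (R, Out): payoffs 4, 6 → best response Down.
Column against (Up, In): payoffs 6, 9, 5 → best response C.
Column against (Up, Out): payoffs 5, 0, 6 → best response R.
Column against (Down, In): payoffs 7, 0, 1 → best response L.
Column against (Down, Out): payoffs 8, 9, 2 → best response C.
Matrix against (Up, L): payoffs 6, 5 → best response In.
Matrix against (Up, C): payoffs 7, 1 → best response In.
Matrix against (Up, R): payoffs 2, 4 → best response Out.
Matrix against (Down, L): payoffs 8, 6 → best response In.
Matrix against (Down, C): payoffs 6, 5 → best response In.
Matrix against (Down, R): payoffs 7, 1 → best response In.
Mutual best responses: (Down, L, In).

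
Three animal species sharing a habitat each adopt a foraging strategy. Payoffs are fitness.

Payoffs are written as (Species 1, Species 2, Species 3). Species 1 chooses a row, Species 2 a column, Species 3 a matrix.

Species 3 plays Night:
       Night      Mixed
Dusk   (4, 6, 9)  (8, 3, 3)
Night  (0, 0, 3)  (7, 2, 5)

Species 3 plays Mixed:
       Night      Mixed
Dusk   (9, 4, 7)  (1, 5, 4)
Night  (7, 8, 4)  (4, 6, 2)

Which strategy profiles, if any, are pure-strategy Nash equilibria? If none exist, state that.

Pure NE: (Dusk, Night, Night)

(Dusk, Night, Night): Species 1 gets 4, best alternative 0; Species 2 gets 6, best alternative 3; Species 3 gets 9, best alternative 7. No profitable deviation — NE.
(Dusk, Night, Mixed): Species 2 can switch to Mixed (4 → 5). Not NE.
(Dusk, Mixed, Night): Species 2 can switch to Night (3 → 6). Not NE.
(Dusk, Mixed, Mixed): Species 1 can switch to Night (1 → 4). Not NE.
(Night, Night, Night): Species 1 can switch to Dusk (0 → 4). Not NE.
(Night, Night, Mixed): Species 1 can switch to Dusk (7 → 9). Not NE.
(Night, Mixed, Night): Species 1 can switch to Dusk (7 → 8). Not NE.
(The remaining 1 profile has a profitable deviation by the same check.)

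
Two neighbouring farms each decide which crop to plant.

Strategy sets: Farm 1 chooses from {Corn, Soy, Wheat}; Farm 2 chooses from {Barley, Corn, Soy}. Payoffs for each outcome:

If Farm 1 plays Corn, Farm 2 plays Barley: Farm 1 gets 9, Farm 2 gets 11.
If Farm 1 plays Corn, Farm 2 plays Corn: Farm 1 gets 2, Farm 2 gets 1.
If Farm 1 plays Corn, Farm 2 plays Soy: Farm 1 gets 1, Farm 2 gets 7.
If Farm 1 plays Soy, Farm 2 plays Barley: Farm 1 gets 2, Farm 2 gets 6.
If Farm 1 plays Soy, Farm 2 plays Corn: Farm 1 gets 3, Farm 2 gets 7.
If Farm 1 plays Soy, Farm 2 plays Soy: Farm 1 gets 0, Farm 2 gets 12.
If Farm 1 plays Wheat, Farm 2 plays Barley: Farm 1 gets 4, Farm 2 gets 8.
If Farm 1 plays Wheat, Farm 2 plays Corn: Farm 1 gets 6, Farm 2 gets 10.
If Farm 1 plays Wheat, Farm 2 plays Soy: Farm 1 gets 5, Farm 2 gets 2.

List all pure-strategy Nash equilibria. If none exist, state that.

(Corn, Barley) and (Wheat, Corn)

Farm 1 against Barley: payoffs 9, 2, 4 → best response Corn.
Farm 1 against Corn: payoffs 2, 3, 6 → best response Wheat.
Farm 1 against Soy: payoffs 1, 0, 5 → best response Wheat.
Farm 2 against Corn: payoffs 11, 1, 7 → best response Barley.
Farm 2 against Soy: payoffs 6, 7, 12 → best response Soy.
Farm 2 against Wheat: payoffs 8, 10, 2 → best response Corn.
Mutual best responses: (Corn, Barley); (Wheat, Corn).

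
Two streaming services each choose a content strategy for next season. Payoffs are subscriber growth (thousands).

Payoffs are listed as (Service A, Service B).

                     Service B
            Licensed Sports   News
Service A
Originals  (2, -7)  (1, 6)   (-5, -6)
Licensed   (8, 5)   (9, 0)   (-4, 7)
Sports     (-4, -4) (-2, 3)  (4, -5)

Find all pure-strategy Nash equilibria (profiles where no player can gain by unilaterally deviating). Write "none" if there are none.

none

(Originals, Licensed): Service A can switch to Licensed (2 → 8). Not NE.
(Originals, Sports): Service A can switch to Licensed (1 → 9). Not NE.
(Originals, News): Service A can switch to Licensed (-5 → -4). Not NE.
(Licensed, Licensed): Service B can switch to News (5 → 7). Not NE.
(Licensed, Sports): Service B can switch to Licensed (0 → 5). Not NE.
(Licensed, News): Service A can switch to Sports (-4 → 4). Not NE.
(Sports, Licensed): Service A can switch to Originals (-4 → 2). Not NE.
(Sports, Sports): Service A can switch to Originals (-2 → 1). Not NE.
(Sports, News): Service B can switch to Licensed (-5 → -4). Not NE.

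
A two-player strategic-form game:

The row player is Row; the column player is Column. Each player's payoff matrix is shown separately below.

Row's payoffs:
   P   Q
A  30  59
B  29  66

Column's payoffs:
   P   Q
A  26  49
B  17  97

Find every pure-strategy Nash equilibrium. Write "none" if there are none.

(A, P): Column can switch to Q (26 → 49). Not NE.
(A, Q): Row can switch to B (59 → 66). Not NE.
(B, P): Row can switch to A (29 → 30). Not NE.
(B, Q): Row gets 66, best alternative 59; Column gets 97, best alternative 17. No profitable deviation — NE.

Pure NE: (B, Q)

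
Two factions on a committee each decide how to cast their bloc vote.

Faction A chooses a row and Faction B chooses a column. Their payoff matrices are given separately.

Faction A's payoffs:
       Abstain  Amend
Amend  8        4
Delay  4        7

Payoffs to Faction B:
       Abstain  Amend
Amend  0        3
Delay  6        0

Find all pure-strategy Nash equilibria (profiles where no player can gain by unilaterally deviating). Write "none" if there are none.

No pure-strategy Nash equilibrium.

(Amend, Abstain): Faction B can switch to Amend (0 → 3). Not NE.
(Amend, Amend): Faction A can switch to Delay (4 → 7). Not NE.
(Delay, Abstain): Faction A can switch to Amend (4 → 8). Not NE.
(Delay, Amend): Faction B can switch to Abstain (0 → 6). Not NE.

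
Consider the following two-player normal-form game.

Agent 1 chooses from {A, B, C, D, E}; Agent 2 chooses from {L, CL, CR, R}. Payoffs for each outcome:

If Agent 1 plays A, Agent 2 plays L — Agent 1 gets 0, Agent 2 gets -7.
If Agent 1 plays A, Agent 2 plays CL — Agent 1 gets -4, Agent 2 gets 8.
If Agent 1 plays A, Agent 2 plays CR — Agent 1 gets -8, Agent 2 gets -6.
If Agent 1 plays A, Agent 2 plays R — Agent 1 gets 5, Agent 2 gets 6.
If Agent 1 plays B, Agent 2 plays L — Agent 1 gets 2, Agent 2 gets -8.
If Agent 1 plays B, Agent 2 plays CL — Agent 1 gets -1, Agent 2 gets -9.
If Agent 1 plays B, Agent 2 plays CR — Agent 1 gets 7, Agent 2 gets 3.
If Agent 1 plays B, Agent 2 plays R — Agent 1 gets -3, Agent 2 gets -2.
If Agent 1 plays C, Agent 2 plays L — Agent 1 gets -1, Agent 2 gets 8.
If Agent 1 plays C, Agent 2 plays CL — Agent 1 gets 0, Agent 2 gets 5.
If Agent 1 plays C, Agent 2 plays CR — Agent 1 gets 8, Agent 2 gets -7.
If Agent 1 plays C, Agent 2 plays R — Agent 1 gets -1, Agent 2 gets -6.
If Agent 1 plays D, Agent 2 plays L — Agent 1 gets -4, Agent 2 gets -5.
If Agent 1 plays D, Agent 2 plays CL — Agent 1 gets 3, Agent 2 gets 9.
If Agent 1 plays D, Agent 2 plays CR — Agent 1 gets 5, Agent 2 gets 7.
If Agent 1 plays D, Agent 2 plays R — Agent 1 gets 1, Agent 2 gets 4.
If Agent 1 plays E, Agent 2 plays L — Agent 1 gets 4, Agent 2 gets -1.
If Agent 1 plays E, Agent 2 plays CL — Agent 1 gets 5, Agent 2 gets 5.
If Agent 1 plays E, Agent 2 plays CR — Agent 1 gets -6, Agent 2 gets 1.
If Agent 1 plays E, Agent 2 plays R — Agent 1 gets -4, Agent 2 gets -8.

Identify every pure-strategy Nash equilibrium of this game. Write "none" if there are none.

Check each profile: it is a Nash equilibrium iff no player can strictly gain by switching unilaterally.
(A, L): Agent 1 can switch to B (0 → 2). Not NE.
(A, CL): Agent 1 can switch to B (-4 → -1). Not NE.
(A, CR): Agent 1 can switch to B (-8 → 7). Not NE.
(A, R): Agent 2 can switch to CL (6 → 8). Not NE.
(B, L): Agent 1 can switch to E (2 → 4). Not NE.
(B, CL): Agent 1 can switch to C (-1 → 0). Not NE.
(B, CR): Agent 1 can switch to C (7 → 8). Not NE.
(B, R): Agent 1 can switch to A (-3 → 5). Not NE.
(C, L): Agent 1 can switch to A (-1 → 0). Not NE.
(C, CL): Agent 1 can switch to D (0 → 3). Not NE.
(C, CR): Agent 2 can switch to L (-7 → 8). Not NE.
(C, R): Agent 1 can switch to A (-1 → 5). Not NE.
(E, CL): Agent 1 gets 5, best alternative 3; Agent 2 gets 5, best alternative 1. No profitable deviation — NE.
(The remaining 7 profiles each have a profitable deviation by the same check.)

The unique pure-strategy Nash equilibrium is (E, CL).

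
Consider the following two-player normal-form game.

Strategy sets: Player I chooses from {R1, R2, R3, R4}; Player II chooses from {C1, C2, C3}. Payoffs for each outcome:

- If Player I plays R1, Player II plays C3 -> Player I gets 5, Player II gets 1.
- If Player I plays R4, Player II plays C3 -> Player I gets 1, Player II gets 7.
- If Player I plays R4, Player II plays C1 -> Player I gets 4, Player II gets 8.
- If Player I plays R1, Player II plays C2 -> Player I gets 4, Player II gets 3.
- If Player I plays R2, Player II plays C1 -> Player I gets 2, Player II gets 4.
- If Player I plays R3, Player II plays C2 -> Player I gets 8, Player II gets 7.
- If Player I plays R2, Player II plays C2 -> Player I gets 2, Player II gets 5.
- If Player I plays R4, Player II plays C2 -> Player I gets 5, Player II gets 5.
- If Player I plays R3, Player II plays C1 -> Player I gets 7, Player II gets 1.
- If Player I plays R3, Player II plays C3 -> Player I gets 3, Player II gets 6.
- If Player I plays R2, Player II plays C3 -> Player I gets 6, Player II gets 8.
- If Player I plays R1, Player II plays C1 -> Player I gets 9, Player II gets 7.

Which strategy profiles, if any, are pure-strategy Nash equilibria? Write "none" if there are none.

Pure-strategy Nash equilibria: (R1, C1); (R2, C3); (R3, C2)

For each player, find the best response to each opponent profile; mutual best responses are the pure NE.
Player I against C1: payoffs 9, 2, 7, 4 → best response R1.
Player I against C2: payoffs 4, 2, 8, 5 → best response R3.
Player I against C3: payoffs 5, 6, 3, 1 → best response R2.
Player II against R1: payoffs 7, 3, 1 → best response C1.
Player II against R2: payoffs 4, 5, 8 → best response C3.
Player II against R3: payoffs 1, 7, 6 → best response C2.
Player II against R4: payoffs 8, 5, 7 → best response C1.
Mutual best responses: (R1, C1); (R2, C3); (R3, C2).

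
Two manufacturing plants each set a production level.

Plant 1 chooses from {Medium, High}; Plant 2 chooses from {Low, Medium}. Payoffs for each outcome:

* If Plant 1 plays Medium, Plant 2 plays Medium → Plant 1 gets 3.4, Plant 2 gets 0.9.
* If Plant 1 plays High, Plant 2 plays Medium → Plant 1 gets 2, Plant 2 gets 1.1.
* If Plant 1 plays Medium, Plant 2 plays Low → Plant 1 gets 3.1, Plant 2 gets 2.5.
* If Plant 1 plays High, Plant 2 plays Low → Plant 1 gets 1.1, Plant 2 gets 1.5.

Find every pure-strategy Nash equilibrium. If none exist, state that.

Plant 1 against Low: payoffs 3.1, 1.1 → best response Medium.
Plant 1 against Medium: payoffs 3.4, 2 → best response Medium.
Plant 2 against Medium: payoffs 2.5, 0.9 → best response Low.
Plant 2 against High: payoffs 1.5, 1.1 → best response Low.
Mutual best responses: (Medium, Low).

The unique pure-strategy Nash equilibrium is (Medium, Low).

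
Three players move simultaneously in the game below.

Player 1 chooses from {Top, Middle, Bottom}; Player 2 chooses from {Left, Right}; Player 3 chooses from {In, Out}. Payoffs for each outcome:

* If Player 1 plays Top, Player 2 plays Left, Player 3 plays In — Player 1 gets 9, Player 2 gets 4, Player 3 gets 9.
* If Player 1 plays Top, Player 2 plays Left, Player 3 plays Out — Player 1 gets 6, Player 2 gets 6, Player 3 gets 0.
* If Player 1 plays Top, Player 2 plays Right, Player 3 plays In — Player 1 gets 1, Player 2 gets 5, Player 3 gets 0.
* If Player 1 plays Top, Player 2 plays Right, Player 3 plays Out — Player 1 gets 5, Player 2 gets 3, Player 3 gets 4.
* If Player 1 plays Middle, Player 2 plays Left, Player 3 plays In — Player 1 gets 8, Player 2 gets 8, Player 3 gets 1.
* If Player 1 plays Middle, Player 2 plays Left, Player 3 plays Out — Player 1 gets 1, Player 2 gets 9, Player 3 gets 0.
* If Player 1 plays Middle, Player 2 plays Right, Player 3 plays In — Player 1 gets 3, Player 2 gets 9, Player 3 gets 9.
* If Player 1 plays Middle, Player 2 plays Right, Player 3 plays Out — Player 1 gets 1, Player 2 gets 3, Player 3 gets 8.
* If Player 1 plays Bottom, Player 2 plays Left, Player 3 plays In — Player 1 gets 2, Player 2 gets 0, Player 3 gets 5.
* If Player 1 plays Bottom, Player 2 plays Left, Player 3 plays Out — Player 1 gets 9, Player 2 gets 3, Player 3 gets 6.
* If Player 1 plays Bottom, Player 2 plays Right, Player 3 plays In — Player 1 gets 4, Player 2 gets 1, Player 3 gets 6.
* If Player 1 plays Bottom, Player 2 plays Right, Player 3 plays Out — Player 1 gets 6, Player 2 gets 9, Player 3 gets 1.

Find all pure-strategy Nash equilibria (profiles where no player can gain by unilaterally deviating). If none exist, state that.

(Top, Left, In): Player 2 can switch to Right (4 → 5). Not NE.
(Top, Left, Out): Player 1 can switch to Bottom (6 → 9). Not NE.
(Top, Right, In): Player 1 can switch to Middle (1 → 3). Not NE.
(Top, Right, Out): Player 1 can switch to Bottom (5 → 6). Not NE.
(Middle, Left, In): Player 1 can switch to Top (8 → 9). Not NE.
(Middle, Left, Out): Player 1 can switch to Top (1 → 6). Not NE.
(Middle, Right, In): Player 1 can switch to Bottom (3 → 4). Not NE.
(Middle, Right, Out): Player 1 can switch to Top (1 → 5). Not NE.
(Bottom, Right, In): Player 1 gets 4, best alternative 3; Player 2 gets 1, best alternative 0; Player 3 gets 6, best alternative 1. No profitable deviation — NE.
(The remaining 3 profiles each have a profitable deviation by the same check.)

The unique pure-strategy Nash equilibrium is (Bottom, Right, In).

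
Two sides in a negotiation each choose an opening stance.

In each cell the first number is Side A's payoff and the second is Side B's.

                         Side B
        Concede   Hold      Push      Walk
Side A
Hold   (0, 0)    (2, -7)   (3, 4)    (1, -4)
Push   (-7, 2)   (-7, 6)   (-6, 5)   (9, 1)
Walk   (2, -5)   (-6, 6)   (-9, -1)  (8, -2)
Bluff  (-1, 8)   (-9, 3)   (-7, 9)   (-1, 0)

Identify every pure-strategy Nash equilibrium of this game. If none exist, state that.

For each strategy profile, look for a profitable unilateral deviation.
(Hold, Concede): Side A can switch to Walk (0 → 2). Not NE.
(Hold, Hold): Side B can switch to Concede (-7 → 0). Not NE.
(Hold, Push): Side A gets 3, best alternative -6; Side B gets 4, best alternative 0. No profitable deviation — NE.
(Hold, Walk): Side A can switch to Push (1 → 9). Not NE.
(Push, Concede): Side A can switch to Hold (-7 → 0). Not NE.
(Push, Hold): Side A can switch to Hold (-7 → 2). Not NE.
(Push, Push): Side A can switch to Hold (-6 → 3). Not NE.
(Push, Walk): Side B can switch to Concede (1 → 2). Not NE.
(Walk, Concede): Side B can switch to Hold (-5 → 6). Not NE.
(Walk, Hold): Side A can switch to Hold (-6 → 2). Not NE.
(Walk, Push): Side A can switch to Hold (-9 → 3). Not NE.
(The remaining 5 profiles each have a profitable deviation by the same check.)

The unique pure-strategy Nash equilibrium is (Hold, Push).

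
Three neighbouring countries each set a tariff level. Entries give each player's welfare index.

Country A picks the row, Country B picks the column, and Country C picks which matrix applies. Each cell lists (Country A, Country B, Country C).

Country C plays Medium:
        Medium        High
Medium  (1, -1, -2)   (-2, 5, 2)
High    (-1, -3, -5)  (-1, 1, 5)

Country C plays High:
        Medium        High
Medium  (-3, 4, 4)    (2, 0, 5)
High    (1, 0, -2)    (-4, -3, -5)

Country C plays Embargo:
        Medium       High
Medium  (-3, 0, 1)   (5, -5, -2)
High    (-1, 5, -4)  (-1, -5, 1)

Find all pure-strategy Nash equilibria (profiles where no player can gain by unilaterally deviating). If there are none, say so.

The pure Nash equilibria are (High, Medium, High) and (High, High, Medium).

Country A against (Medium, Medium): payoffs 1, -1 → best response Medium.
Country A against (Medium, High): payoffs -3, 1 → best response High.
Country A against (Medium, Embargo): payoffs -3, -1 → best response High.
Country A against (High, Medium): payoffs -2, -1 → best response High.
Country A against (High, High): payoffs 2, -4 → best response Medium.
Country A against (High, Embargo): payoffs 5, -1 → best response Medium.
Country B against (Medium, Medium): payoffs -1, 5 → best response High.
Country B against (Medium, High): payoffs 4, 0 → best response Medium.
Country B against (Medium, Embargo): payoffs 0, -5 → best response Medium.
Country B against (High, Medium): payoffs -3, 1 → best response High.
Country B against (High, High): payoffs 0, -3 → best response Medium.
Country B against (High, Embargo): payoffs 5, -5 → best response Medium.
Country C against (Medium, Medium): payoffs -2, 4, 1 → best response High.
Country C against (Medium, High): payoffs 2, 5, -2 → best response High.
Country C against (High, Medium): payoffs -5, -2, -4 → best response High.
Country C against (High, High): payoffs 5, -5, 1 → best response Medium.
Mutual best responses: (High, Medium, High); (High, High, Medium).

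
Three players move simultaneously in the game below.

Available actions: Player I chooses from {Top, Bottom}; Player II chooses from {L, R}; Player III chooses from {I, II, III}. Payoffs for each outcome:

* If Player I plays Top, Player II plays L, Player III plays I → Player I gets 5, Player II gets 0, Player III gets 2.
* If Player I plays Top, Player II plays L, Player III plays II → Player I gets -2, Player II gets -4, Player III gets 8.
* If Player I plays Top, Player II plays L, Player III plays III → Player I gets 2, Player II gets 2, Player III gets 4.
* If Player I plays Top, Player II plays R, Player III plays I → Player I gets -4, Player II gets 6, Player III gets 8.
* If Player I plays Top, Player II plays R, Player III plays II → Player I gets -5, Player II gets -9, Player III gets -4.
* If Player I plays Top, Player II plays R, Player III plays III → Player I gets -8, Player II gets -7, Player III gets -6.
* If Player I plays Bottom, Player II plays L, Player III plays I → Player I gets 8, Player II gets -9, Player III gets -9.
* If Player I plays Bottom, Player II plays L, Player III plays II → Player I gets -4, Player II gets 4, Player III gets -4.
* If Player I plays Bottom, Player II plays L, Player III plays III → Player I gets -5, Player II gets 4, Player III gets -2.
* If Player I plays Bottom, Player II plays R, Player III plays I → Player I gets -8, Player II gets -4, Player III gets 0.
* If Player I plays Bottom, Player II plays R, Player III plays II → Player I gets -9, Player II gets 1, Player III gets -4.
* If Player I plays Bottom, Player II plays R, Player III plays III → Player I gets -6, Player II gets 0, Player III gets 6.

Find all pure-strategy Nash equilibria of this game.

Mark each player's best response to every combination of opponents' strategies; a profile where every player is best-responding is a pure Nash equilibrium.
Player I against (L, I): payoffs 5, 8 → best response Bottom.
Player I against (L, II): payoffs -2, -4 → best response Top.
Player I against (L, III): payoffs 2, -5 → best response Top.
Player I against (R, I): payoffs -4, -8 → best response Top.
Player I against (R, II): payoffs -5, -9 → best response Top.
Player I against (R, III): payoffs -8, -6 → best response Bottom.
Player II against (Top, I): payoffs 0, 6 → best response R.
Player II against (Top, II): payoffs -4, -9 → best response L.
Player II against (Top, III): payoffs 2, -7 → best response L.
Player II against (Bottom, I): payoffs -9, -4 → best response R.
Player II against (Bottom, II): payoffs 4, 1 → best response L.
Player II against (Bottom, III): payoffs 4, 0 → best response L.
Player III against (Top, L): payoffs 2, 8, 4 → best response II.
Player III against (Top, R): payoffs 8, -4, -6 → best response I.
Player III against (Bottom, L): payoffs -9, -4, -2 → best response III.
Player III against (Bottom, R): payoffs 0, -4, 6 → best response III.
Mutual best responses: (Top, L, II); (Top, R, I).

Pure-strategy Nash equilibria: (Top, L, II), (Top, R, I)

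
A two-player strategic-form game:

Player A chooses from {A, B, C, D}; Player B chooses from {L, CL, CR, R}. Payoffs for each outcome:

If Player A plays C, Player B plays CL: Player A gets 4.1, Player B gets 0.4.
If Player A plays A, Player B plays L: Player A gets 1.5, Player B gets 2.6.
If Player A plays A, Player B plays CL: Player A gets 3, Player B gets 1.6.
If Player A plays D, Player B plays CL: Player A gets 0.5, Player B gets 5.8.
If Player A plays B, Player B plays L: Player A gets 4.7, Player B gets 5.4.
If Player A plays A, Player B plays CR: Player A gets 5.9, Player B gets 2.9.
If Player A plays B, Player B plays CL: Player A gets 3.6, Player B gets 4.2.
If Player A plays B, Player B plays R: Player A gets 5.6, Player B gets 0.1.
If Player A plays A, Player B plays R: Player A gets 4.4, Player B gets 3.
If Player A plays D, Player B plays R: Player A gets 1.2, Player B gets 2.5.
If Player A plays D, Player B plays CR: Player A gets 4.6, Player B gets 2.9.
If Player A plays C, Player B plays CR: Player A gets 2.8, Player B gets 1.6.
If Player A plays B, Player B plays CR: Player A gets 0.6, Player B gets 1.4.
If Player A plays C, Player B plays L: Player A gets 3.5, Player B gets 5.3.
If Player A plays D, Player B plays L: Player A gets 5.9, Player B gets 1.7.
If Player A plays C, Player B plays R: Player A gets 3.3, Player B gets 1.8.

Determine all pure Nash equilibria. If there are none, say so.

Player A against L: payoffs 1.5, 4.7, 3.5, 5.9 → best response D.
Player A against CL: payoffs 3, 3.6, 4.1, 0.5 → best response C.
Player A against CR: payoffs 5.9, 0.6, 2.8, 4.6 → best response A.
Player A against R: payoffs 4.4, 5.6, 3.3, 1.2 → best response B.
Player B against A: payoffs 2.6, 1.6, 2.9, 3 → best response R.
Player B against B: payoffs 5.4, 4.2, 1.4, 0.1 → best response L.
Player B against C: payoffs 5.3, 0.4, 1.6, 1.8 → best response L.
Player B against D: payoffs 1.7, 5.8, 2.9, 2.5 → best response CL.
No profile is a mutual best response for all players.

There is no pure-strategy Nash equilibrium.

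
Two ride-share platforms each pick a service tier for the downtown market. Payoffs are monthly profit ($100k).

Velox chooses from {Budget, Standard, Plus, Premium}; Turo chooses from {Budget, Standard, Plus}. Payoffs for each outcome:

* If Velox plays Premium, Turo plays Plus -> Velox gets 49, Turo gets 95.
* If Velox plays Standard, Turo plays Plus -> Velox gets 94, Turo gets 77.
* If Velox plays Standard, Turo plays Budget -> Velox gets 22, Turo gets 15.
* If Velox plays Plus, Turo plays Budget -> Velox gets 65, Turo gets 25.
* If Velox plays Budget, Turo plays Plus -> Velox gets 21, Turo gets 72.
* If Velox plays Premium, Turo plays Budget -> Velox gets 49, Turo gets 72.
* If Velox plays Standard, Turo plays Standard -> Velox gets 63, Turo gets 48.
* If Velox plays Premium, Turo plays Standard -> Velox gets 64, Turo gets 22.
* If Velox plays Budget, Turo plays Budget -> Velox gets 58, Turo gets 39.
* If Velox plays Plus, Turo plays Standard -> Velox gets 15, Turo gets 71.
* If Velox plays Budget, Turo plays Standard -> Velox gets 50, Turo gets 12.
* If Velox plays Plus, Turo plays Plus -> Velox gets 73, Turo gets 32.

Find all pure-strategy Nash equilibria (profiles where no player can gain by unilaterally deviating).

The unique pure-strategy Nash equilibrium is (Standard, Plus).

Velox against Budget: payoffs 58, 22, 65, 49 → best response Plus.
Velox against Standard: payoffs 50, 63, 15, 64 → best response Premium.
Velox against Plus: payoffs 21, 94, 73, 49 → best response Standard.
Turo against Budget: payoffs 39, 12, 72 → best response Plus.
Turo against Standard: payoffs 15, 48, 77 → best response Plus.
Turo against Plus: payoffs 25, 71, 32 → best response Standard.
Turo against Premium: payoffs 72, 22, 95 → best response Plus.
Mutual best responses: (Standard, Plus).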